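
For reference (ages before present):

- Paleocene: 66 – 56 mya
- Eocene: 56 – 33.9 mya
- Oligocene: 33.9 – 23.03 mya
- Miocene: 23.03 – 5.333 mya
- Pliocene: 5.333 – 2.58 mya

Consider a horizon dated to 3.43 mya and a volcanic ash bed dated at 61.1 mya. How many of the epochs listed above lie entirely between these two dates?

3

The older date is 61.1 Ma and the younger is 3.43 Ma.
Epochs with start < 61.1 and end > 3.43 Ma: Eocene (56–33.9), Oligocene (33.9–23.03), Miocene (23.03–5.333).
That is 3 complete epochs.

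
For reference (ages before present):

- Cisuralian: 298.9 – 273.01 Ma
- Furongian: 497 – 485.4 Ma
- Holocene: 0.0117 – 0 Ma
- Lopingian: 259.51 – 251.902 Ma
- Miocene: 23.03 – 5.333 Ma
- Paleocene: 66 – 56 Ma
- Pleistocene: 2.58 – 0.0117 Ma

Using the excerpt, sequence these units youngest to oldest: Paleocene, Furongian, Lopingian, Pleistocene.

Read off each span (Ma): Paleocene 66–56; Furongian 497–485.4; Lopingian 259.51–251.902; Pleistocene 2.58–0.0117.
Larger Ma is older, so oldest→youngest is Furongian, Lopingian, Paleocene, Pleistocene; reverse it for youngest→oldest.

Pleistocene, then Paleocene, then Lopingian, then Furongian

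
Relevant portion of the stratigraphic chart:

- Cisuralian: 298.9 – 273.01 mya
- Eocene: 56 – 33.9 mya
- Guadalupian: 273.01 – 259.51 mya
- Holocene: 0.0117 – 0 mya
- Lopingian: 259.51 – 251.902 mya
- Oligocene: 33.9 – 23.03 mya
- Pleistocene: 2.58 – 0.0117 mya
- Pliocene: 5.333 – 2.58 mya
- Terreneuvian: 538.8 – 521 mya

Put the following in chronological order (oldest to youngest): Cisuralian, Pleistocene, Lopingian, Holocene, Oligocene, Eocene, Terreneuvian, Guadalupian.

Terreneuvian, Cisuralian, Guadalupian, Lopingian, Eocene, Oligocene, Pleistocene, Holocene

Read off each span (Ma): Cisuralian 298.9–273.01; Pleistocene 2.58–0.0117; Lopingian 259.51–251.902; Holocene 0.0117–0; Oligocene 33.9–23.03; Eocene 56–33.9; Terreneuvian 538.8–521; Guadalupian 273.01–259.51.
Larger Ma is older, so oldest→youngest is Terreneuvian, Cisuralian, Guadalupian, Lopingian, Eocene, Oligocene, Pleistocene, Holocene.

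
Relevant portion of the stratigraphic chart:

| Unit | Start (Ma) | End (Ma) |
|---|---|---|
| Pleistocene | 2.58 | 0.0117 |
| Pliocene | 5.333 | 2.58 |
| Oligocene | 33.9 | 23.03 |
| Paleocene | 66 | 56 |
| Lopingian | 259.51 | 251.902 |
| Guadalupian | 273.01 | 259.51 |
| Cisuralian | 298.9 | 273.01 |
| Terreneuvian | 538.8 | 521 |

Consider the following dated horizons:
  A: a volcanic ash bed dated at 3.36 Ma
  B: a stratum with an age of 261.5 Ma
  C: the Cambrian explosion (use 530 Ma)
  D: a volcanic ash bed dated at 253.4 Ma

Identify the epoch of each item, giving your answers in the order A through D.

Match each age against the start–end ranges in the excerpt: A = 3.36 Ma → Pliocene (5.333–2.58); B = 261.5 Ma → Guadalupian (273.01–259.51); C = 530 Ma → Terreneuvian (538.8–521); D = 253.4 Ma → Lopingian (259.51–251.902).

A — Pliocene; B — Guadalupian; C — Terreneuvian; D — Lopingian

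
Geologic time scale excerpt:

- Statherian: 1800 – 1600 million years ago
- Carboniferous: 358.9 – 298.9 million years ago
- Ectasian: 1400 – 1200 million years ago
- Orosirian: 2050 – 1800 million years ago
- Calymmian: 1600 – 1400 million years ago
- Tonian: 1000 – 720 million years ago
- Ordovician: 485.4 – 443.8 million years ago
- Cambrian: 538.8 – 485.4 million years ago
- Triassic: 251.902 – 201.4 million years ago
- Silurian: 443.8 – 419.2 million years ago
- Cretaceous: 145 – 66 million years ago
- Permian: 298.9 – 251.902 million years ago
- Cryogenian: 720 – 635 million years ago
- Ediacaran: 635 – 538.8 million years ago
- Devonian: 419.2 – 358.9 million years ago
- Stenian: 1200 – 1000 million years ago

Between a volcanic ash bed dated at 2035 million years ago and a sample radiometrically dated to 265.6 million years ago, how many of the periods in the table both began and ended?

12

The older date is 2035 Ma and the younger is 265.6 Ma.
Periods with start < 2035 and end > 265.6 Ma: Statherian (1800–1600), Calymmian (1600–1400), Ectasian (1400–1200), Stenian (1200–1000), Tonian (1000–720), Cryogenian (720–635), Ediacaran (635–538.8), Cambrian (538.8–485.4), Ordovician (485.4–443.8), Silurian (443.8–419.2), Devonian (419.2–358.9), Carboniferous (358.9–298.9).
That is 12 complete periods.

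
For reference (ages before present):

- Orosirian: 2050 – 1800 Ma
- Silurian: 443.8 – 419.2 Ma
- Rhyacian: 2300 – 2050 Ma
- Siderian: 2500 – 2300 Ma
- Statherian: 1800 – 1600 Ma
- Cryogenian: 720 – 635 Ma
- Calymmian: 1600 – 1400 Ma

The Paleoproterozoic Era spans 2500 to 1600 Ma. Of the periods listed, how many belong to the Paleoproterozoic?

Periods inside 2500–1600 Ma: Siderian, Rhyacian, Orosirian, Statherian — 4 in total.

4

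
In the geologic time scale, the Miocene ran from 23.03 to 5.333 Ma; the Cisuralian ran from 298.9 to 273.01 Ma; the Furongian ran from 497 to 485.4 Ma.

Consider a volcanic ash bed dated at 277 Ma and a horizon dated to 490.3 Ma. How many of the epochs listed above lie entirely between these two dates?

0

The older date is 490.3 Ma and the younger is 277 Ma.
No epoch both begins after 490.3 Ma and ends before 277 Ma, so the count is 0.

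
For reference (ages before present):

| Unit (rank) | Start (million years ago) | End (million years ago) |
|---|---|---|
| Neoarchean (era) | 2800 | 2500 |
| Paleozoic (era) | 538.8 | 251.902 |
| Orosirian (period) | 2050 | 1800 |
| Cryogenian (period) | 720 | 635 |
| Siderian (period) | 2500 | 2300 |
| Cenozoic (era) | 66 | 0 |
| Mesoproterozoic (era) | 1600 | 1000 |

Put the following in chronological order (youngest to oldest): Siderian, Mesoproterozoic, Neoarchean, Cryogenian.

Read off each span (Ma): Siderian 2500–2300; Mesoproterozoic 1600–1000; Neoarchean 2800–2500; Cryogenian 720–635.
Larger Ma is older, so oldest→youngest is Neoarchean, Siderian, Mesoproterozoic, Cryogenian; reverse it for youngest→oldest.

Cryogenian → Mesoproterozoic → Siderian → Neoarchean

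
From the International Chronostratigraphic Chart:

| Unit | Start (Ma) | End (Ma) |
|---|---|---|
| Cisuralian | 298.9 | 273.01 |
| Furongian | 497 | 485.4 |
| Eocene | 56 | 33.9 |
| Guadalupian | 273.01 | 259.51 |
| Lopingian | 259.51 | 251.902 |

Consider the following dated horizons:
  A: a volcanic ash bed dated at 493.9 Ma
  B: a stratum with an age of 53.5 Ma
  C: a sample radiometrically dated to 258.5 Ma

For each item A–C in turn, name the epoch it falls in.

Match each age against the start–end ranges in the excerpt: A = 493.9 Ma → Furongian (497–485.4); B = 53.5 Ma → Eocene (56–33.9); C = 258.5 Ma → Lopingian (259.51–251.902).

A — Furongian; B — Eocene; C — Lopingian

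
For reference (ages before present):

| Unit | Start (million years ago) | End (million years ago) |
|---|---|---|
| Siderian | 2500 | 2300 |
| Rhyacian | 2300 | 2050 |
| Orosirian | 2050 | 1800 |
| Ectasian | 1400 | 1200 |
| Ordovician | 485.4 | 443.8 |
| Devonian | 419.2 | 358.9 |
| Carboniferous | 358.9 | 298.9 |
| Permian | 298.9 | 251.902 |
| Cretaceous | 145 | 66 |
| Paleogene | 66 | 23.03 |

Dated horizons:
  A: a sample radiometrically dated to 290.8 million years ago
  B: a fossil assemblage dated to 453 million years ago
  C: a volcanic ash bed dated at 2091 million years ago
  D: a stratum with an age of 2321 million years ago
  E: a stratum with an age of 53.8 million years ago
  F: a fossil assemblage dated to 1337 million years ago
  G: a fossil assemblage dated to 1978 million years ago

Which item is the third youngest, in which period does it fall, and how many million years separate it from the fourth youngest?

B, in the Ordovician; 884 million years to F

Sorted youngest-first by Ma: E (53.8), A (290.8), B (453), F (1337), G (1978), C (2091), D (2321).
The third youngest is B at 453 Ma, which lies in 485.4–443.8 Ma: the Ordovician.
The fourth youngest is F at 1337 Ma; separation = |453 − 1337| = 884 Myr.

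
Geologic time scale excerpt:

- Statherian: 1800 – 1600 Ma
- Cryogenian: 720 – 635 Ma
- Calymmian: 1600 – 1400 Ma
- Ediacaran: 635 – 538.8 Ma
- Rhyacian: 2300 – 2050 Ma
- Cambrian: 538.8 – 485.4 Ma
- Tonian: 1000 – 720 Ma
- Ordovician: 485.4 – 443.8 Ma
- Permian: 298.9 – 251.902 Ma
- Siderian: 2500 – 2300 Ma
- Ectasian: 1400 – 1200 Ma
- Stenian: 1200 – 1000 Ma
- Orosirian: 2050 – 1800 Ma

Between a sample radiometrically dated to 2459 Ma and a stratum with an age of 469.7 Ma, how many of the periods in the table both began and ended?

10

2459 Ma sits inside the Siderian (2500–2300) and 469.7 Ma inside the Ordovician (485.4–443.8); neither of those is wholly between the two dates.
The listed periods lying completely between them are Rhyacian, Orosirian, Statherian, Calymmian, Ectasian, Stenian, Tonian, Cryogenian, Ediacaran, Cambrian — 10 in all.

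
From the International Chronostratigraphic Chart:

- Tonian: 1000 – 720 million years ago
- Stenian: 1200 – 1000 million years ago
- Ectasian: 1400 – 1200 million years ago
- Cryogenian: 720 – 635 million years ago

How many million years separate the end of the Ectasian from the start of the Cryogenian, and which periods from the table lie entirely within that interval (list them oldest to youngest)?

End of Ectasian = 1200 Ma; start of Cryogenian = 720 Ma.
Gap = 1200 − 720 = 480 Myr.
Periods wholly inside 1200–720 Ma: Stenian (1200–1000), Tonian (1000–720).

480 million years; Stenian, Tonian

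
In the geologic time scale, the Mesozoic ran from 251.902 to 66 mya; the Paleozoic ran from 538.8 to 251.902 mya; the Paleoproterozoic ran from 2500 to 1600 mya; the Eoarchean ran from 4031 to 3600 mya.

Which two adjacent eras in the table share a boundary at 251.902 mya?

Paleozoic and Mesozoic

The Paleozoic ends at 251.902 mya and the Mesozoic begins at 251.902 mya, so they share that boundary.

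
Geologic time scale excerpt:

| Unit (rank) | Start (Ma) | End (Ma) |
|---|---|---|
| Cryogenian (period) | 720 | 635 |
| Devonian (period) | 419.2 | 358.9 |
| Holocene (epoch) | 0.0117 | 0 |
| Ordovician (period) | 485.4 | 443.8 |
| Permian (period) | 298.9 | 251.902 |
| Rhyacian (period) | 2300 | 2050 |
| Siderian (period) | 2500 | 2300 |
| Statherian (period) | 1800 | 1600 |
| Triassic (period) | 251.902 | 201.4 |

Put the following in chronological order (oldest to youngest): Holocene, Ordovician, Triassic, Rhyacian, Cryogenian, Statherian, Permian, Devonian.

Rhyacian → Statherian → Cryogenian → Ordovician → Devonian → Permian → Triassic → Holocene

The oldest of these is Rhyacian (starts 2300 Ma) and the youngest is Holocene (ends 0 Ma).
In between, by decreasing start age: Statherian (1800), Cryogenian (720), Ordovician (485.4), Devonian (419.2), Permian (298.9), Triassic (251.902).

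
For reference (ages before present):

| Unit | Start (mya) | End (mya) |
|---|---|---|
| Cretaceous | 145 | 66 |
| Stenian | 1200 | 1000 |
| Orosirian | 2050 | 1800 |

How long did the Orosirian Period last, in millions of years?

2050 − 1800 = 250 million years.

250 million years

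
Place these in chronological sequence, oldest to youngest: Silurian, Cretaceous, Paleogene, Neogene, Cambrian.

Cambrian, then Silurian, then Cretaceous, then Paleogene, then Neogene

Group by era (each group listed oldest first) — Paleozoic: Cambrian, Silurian; Mesozoic: Cretaceous; Cenozoic: Paleogene, Neogene. The eras run Paleozoic → Mesozoic → Cenozoic. Concatenating the groups in that era order gives oldest to youngest directly.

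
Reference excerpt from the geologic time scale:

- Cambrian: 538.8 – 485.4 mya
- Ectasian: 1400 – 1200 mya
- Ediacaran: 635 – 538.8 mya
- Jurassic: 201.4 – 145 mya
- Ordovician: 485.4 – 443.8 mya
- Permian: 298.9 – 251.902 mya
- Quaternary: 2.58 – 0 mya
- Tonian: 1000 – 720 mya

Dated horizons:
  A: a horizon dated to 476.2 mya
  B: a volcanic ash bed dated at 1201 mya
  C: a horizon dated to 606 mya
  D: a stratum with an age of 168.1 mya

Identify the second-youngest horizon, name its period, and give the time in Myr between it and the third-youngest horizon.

A, in the Ordovician; 129.8 million years to C

Sorted youngest-first by Ma: D (168.1), A (476.2), C (606), B (1201).
The second youngest is A at 476.2 Ma, which lies in 485.4–443.8 Ma: the Ordovician.
The third youngest is C at 606 Ma; separation = |476.2 − 606| = 129.8 Myr.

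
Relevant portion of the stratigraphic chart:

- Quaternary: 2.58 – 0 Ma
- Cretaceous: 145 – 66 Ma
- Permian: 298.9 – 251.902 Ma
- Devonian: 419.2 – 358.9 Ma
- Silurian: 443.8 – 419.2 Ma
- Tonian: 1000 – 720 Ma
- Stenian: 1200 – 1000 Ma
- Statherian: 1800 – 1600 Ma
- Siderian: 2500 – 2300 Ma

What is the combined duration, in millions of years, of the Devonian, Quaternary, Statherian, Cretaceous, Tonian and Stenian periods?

821.88 million years

Each duration: Devonian = 60.3; Quaternary = 2.58; Statherian = 200; Cretaceous = 79; Tonian = 280; Stenian = 200.
Sum: 60.3 + 2.58 + 200 + 79 + 280 + 200 = 821.88 Myr.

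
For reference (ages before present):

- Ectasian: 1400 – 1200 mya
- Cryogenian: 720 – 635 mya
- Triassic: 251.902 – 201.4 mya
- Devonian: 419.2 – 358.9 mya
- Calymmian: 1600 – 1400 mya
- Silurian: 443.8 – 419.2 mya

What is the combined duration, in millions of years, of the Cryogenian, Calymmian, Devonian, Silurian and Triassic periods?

Duration is start − end for each: (720 − 635) + (1600 − 1400) + (419.2 − 358.9) + (443.8 − 419.2) + (251.902 − 201.4).
That is 85 + 200 + 60.3 + 24.6 + 50.502, which totals 420.402 million years.

420.402 million years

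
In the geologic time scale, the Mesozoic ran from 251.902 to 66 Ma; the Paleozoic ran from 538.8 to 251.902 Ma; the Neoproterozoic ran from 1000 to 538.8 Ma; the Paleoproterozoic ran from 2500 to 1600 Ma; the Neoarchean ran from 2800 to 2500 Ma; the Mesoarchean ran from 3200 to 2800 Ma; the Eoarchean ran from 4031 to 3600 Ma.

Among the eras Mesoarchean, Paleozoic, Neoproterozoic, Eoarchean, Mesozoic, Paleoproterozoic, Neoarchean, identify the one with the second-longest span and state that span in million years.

Start − end for each: Mesoarchean 3200 − 2800 = 400; Paleozoic 538.8 − 251.902 = 286.898; Neoproterozoic 1000 − 538.8 = 461.2; Eoarchean 4031 − 3600 = 431; Mesozoic 251.902 − 66 = 185.902; Paleoproterozoic 2500 − 1600 = 900; Neoarchean 2800 − 2500 = 300.
Ranking these from longest: Paleoproterozoic > Neoproterozoic > Eoarchean > Mesoarchean > Neoarchean > Paleozoic > Mesozoic.
Position 2 in that ranking is Neoproterozoic, which lasted 461.2 Myr.

Neoproterozoic, 461.2 million years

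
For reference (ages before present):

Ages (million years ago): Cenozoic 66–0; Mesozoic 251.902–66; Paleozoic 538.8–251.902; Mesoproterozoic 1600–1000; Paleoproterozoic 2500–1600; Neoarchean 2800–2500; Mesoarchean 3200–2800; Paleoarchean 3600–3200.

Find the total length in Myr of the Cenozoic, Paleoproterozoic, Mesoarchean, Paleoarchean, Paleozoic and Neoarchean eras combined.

Each duration: Cenozoic = 66; Paleoproterozoic = 900; Mesoarchean = 400; Paleoarchean = 400; Paleozoic = 286.898; Neoarchean = 300.
Sum: 66 + 900 + 400 + 400 + 286.898 + 300 = 2352.898 Myr.

2352.898 million years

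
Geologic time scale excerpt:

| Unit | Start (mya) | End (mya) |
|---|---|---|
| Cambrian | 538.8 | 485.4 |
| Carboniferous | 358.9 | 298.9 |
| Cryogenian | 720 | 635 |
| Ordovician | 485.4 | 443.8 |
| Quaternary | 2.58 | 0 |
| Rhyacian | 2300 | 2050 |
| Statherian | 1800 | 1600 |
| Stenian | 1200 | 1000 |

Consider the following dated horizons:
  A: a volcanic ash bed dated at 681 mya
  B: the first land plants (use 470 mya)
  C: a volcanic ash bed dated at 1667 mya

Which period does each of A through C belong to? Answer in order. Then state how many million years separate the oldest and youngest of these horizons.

A — Cryogenian; B — Ordovician; C — Statherian; span 1197 million years

A: 681 Ma lies in 720–635 Ma, so Cryogenian.
B: 470 Ma lies in 485.4–443.8 Ma, so Ordovician.
C: 1667 Ma lies in 1800–1600 Ma, so Statherian.
Oldest = 1667 Ma, youngest = 470 Ma → span 1197 Myr.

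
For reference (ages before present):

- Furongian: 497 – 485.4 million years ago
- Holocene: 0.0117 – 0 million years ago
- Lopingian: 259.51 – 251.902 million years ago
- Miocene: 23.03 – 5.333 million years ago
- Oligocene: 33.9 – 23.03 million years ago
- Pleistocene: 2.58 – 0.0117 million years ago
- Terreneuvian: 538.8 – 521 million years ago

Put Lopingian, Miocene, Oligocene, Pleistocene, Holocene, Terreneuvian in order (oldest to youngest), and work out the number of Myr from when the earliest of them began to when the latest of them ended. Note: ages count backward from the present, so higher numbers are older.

Start ages (Ma): Terreneuvian 538.8, Lopingian 259.51, Oligocene 33.9, Miocene 23.03, Pleistocene 2.58, Holocene 0.0117.
Ordered oldest to youngest: Terreneuvian, Lopingian, Oligocene, Miocene, Pleistocene, Holocene.
Span = 538.8 − 0 = 538.8 Myr.

Terreneuvian, Lopingian, Oligocene, Miocene, Pleistocene, Holocene; total span 538.8 Myr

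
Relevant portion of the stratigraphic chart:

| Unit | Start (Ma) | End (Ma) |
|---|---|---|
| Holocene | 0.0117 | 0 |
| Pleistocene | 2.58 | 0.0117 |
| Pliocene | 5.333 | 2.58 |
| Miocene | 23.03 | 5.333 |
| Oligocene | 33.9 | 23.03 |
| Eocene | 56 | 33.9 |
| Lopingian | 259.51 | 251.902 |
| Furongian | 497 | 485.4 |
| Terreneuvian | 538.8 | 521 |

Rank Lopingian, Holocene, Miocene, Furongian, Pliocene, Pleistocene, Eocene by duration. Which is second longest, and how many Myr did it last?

Durations: Lopingian 7.608; Holocene 0.0117; Miocene 17.697; Furongian 11.6; Pliocene 2.753; Pleistocene 2.5683; Eocene 22.1 Myr.
Sorted longest-first: Eocene (22.1), Miocene (17.697), Furongian (11.6), Lopingian (7.608), Pliocene (2.753), Pleistocene (2.5683), Holocene (0.0117).
The second longest is Miocene at 17.697 Myr.

Miocene, 17.697 million years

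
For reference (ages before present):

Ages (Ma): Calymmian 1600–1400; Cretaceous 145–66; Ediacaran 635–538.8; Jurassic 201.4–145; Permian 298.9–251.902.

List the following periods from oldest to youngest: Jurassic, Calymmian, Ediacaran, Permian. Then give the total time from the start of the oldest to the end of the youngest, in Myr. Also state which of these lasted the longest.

Calymmian → Ediacaran → Permian → Jurassic; total span 1455 Myr; longest is Calymmian

From the excerpt: Jurassic 201.4–145; Calymmian 1600–1400; Ediacaran 635–538.8; Permian 298.9–251.902 (Ma).
Larger Ma is earlier, so the oldest is Calymmian and the youngest is Jurassic; oldest to youngest: Calymmian, Ediacaran, Permian, Jurassic.
Oldest start 1600 minus youngest end 145 gives 1455 Myr overall.
Individual lengths (start − end): Ediacaran 96.2; Permian 46.998; Jurassic 56.4; Calymmian 200. The largest is Calymmian at 200 Myr.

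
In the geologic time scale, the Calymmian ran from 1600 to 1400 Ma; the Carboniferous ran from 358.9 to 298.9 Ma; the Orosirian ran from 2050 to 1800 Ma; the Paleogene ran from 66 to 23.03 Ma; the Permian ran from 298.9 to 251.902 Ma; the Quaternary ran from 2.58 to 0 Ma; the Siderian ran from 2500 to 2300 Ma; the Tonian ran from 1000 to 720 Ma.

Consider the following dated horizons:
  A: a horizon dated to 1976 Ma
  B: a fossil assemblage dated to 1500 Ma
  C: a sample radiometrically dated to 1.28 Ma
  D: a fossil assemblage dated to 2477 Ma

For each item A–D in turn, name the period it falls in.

A: 1976 Ma lies in 2050–1800 Ma, so Orosirian.
B: 1500 Ma lies in 1600–1400 Ma, so Calymmian.
C: 1.28 Ma lies in 2.58–0 Ma, so Quaternary.
D: 2477 Ma lies in 2500–2300 Ma, so Siderian.

A — Orosirian; B — Calymmian; C — Quaternary; D — Siderian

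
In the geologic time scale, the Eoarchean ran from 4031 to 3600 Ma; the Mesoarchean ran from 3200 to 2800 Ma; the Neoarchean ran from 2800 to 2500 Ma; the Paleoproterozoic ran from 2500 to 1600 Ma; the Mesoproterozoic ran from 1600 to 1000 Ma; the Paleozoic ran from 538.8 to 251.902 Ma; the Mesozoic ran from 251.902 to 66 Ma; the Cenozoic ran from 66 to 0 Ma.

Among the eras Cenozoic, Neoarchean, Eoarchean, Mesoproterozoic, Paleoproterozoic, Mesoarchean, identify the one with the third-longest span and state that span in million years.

Durations: Cenozoic 66; Neoarchean 300; Eoarchean 431; Mesoproterozoic 600; Paleoproterozoic 900; Mesoarchean 400 Myr.
Sorted longest-first: Paleoproterozoic (900), Mesoproterozoic (600), Eoarchean (431), Mesoarchean (400), Neoarchean (300), Cenozoic (66).
The third longest is Eoarchean at 431 Myr.

Eoarchean, 431 million years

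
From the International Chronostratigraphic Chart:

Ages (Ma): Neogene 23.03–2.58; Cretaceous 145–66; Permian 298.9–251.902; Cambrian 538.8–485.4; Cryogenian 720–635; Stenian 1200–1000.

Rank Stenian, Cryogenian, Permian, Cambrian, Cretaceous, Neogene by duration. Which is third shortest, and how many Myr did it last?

Durations: Stenian 200; Cryogenian 85; Permian 46.998; Cambrian 53.4; Cretaceous 79; Neogene 20.45 Myr.
Sorted shortest-first: Neogene (20.45), Permian (46.998), Cambrian (53.4), Cretaceous (79), Cryogenian (85), Stenian (200).
The third shortest is Cambrian at 53.4 Myr.

Cambrian, 53.4 million years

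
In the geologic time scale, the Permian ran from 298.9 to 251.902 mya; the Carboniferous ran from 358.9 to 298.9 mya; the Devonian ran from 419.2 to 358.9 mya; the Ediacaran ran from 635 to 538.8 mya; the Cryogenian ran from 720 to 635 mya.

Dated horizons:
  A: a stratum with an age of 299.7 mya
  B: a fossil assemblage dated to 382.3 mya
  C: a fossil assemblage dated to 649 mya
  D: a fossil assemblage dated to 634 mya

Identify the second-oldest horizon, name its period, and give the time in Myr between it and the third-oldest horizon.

Sorted oldest-first by Ma: C (649), D (634), B (382.3), A (299.7).
The second oldest is D at 634 Ma, which lies in 635–538.8 Ma: the Ediacaran.
The third oldest is B at 382.3 Ma; separation = |634 − 382.3| = 251.7 Myr.

D, in the Ediacaran; 251.7 million years to B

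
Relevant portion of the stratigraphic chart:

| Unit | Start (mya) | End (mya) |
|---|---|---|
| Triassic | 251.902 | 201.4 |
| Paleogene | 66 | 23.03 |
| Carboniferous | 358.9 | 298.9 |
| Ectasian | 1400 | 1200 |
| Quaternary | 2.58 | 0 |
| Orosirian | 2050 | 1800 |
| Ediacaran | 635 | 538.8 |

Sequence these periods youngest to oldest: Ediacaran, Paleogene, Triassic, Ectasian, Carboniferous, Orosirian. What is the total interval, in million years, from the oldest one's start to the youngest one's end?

Paleogene → Triassic → Carboniferous → Ediacaran → Ectasian → Orosirian; total span 2026.97 Myr

Start ages (Ma): Orosirian 2050, Ectasian 1400, Ediacaran 635, Carboniferous 358.9, Triassic 251.902, Paleogene 66.
Ordered youngest to oldest: Paleogene, Triassic, Carboniferous, Ediacaran, Ectasian, Orosirian.
Span = 2050 − 23.03 = 2026.97 Myr.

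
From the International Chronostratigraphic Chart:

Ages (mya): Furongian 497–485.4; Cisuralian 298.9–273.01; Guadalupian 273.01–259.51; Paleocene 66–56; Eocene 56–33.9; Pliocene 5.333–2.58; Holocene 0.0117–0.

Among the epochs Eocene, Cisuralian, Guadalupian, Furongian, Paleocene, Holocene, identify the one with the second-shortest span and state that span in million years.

Durations: Eocene 22.1; Cisuralian 25.89; Guadalupian 13.5; Furongian 11.6; Paleocene 10; Holocene 0.0117 Myr.
Sorted shortest-first: Holocene (0.0117), Paleocene (10), Furongian (11.6), Guadalupian (13.5), Eocene (22.1), Cisuralian (25.89).
The second shortest is Paleocene at 10 Myr.

Paleocene, 10 million years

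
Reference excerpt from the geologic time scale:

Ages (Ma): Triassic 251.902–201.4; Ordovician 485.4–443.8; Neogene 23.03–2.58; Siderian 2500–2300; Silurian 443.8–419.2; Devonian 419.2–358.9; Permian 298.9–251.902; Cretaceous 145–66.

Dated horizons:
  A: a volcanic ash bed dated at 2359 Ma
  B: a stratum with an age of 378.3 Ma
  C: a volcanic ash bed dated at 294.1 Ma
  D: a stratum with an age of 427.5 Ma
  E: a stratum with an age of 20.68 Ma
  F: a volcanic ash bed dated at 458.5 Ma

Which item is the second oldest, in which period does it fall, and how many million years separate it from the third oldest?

Sorted oldest-first by Ma: A (2359), F (458.5), D (427.5), B (378.3), C (294.1), E (20.68).
The second oldest is F at 458.5 Ma, which lies in 485.4–443.8 Ma: the Ordovician.
The third oldest is D at 427.5 Ma; separation = |458.5 − 427.5| = 31 Myr.

F, in the Ordovician; 31 million years to D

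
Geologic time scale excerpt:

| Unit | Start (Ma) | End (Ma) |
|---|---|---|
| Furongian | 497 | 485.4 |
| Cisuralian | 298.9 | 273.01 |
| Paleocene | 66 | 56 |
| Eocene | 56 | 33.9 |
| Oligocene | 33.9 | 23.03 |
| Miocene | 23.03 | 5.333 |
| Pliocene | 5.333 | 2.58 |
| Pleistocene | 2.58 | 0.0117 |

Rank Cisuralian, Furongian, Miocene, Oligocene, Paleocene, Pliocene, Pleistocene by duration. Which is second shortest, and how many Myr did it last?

Pliocene, 2.753 million years

Durations: Cisuralian 25.89; Furongian 11.6; Miocene 17.697; Oligocene 10.87; Paleocene 10; Pliocene 2.753; Pleistocene 2.5683 Myr.
Sorted shortest-first: Pleistocene (2.5683), Pliocene (2.753), Paleocene (10), Oligocene (10.87), Furongian (11.6), Miocene (17.697), Cisuralian (25.89).
The second shortest is Pliocene at 2.753 Myr.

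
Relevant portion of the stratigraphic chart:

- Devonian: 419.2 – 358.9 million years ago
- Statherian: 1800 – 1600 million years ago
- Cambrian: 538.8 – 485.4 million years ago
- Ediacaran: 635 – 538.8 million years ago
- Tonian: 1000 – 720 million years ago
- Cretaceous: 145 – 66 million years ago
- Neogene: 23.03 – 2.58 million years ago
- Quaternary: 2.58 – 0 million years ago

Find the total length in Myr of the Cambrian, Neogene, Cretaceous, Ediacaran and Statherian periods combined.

449.05 million years

Duration is start − end for each: (538.8 − 485.4) + (23.03 − 2.58) + (145 − 66) + (635 − 538.8) + (1800 − 1600).
That is 53.4 + 20.45 + 79 + 96.2 + 200, which totals 449.05 million years.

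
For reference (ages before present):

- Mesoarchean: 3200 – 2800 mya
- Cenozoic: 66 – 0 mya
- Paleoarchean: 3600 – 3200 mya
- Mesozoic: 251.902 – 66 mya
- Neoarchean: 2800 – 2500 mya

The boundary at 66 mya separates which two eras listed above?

Mesozoic and Cenozoic

The Mesozoic ends at 66 mya and the Cenozoic begins at 66 mya, so they share that boundary.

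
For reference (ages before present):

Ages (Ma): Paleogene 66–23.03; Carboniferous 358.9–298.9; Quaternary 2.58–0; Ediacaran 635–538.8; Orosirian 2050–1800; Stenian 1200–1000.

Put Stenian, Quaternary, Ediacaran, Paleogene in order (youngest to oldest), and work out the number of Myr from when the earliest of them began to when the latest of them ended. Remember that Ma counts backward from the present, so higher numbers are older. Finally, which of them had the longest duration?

Quaternary → Paleogene → Ediacaran → Stenian; total span 1200 Myr; longest is Stenian

Start ages (Ma): Stenian 1200, Ediacaran 635, Paleogene 66, Quaternary 2.58.
Ordered youngest to oldest: Quaternary, Paleogene, Ediacaran, Stenian.
Span = 1200 − 0 = 1200 Myr.
Durations: Ediacaran 96.2, Stenian 200, Quaternary 2.58, Paleogene 42.97 → longest is Stenian (200 Myr).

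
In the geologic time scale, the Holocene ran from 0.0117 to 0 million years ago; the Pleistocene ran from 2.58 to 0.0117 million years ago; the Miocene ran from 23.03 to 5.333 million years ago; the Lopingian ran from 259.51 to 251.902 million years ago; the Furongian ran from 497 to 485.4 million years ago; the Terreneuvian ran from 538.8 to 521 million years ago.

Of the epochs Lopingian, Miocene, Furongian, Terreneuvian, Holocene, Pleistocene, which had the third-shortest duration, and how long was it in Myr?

Lopingian, 7.608 million years

Durations: Lopingian 7.608; Miocene 17.697; Furongian 11.6; Terreneuvian 17.8; Holocene 0.0117; Pleistocene 2.5683 Myr.
Sorted shortest-first: Holocene (0.0117), Pleistocene (2.5683), Lopingian (7.608), Furongian (11.6), Miocene (17.697), Terreneuvian (17.8).
The third shortest is Lopingian at 7.608 Myr.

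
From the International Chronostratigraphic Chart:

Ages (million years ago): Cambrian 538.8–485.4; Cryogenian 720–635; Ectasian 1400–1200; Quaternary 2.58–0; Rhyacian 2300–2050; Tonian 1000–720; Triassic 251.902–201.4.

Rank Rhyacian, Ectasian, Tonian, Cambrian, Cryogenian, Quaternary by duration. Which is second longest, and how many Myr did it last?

Rhyacian, 250 million years

Durations: Rhyacian 250; Ectasian 200; Tonian 280; Cambrian 53.4; Cryogenian 85; Quaternary 2.58 Myr.
Sorted longest-first: Tonian (280), Rhyacian (250), Ectasian (200), Cryogenian (85), Cambrian (53.4), Quaternary (2.58).
The second longest is Rhyacian at 250 Myr.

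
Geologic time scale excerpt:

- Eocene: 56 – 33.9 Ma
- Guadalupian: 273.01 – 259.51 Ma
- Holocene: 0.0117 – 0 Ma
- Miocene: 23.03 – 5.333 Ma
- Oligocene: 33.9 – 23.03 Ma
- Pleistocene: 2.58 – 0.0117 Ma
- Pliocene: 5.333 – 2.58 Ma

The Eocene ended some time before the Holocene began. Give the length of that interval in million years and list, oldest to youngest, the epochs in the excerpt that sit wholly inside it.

End of Eocene = 33.9 Ma; start of Holocene = 0.0117 Ma.
Gap = 33.9 − 0.0117 = 33.8883 Myr.
Epochs wholly inside 33.9–0.0117 Ma: Oligocene (33.9–23.03), Miocene (23.03–5.333), Pliocene (5.333–2.58), Pleistocene (2.58–0.0117).

33.8883 million years; Oligocene, Miocene, Pliocene, Pleistocene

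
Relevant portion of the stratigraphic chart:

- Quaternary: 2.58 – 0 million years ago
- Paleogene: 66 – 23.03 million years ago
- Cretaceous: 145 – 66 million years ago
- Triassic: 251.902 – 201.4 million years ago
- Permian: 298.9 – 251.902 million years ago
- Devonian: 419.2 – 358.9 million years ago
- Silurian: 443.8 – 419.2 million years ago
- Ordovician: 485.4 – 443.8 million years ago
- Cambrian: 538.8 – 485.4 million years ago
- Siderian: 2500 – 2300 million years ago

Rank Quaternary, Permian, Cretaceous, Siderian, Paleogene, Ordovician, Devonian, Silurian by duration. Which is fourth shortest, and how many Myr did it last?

Paleogene, 42.97 million years

Durations: Quaternary 2.58; Permian 46.998; Cretaceous 79; Siderian 200; Paleogene 42.97; Ordovician 41.6; Devonian 60.3; Silurian 24.6 Myr.
Sorted shortest-first: Quaternary (2.58), Silurian (24.6), Ordovician (41.6), Paleogene (42.97), Permian (46.998), Devonian (60.3), Cretaceous (79), Siderian (200).
The fourth shortest is Paleogene at 42.97 Myr.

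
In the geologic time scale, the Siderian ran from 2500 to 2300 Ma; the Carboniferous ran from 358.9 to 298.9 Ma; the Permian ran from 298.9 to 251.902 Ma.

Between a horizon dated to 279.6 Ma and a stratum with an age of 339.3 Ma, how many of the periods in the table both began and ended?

The older date is 339.3 Ma and the younger is 279.6 Ma.
No period both begins after 339.3 Ma and ends before 279.6 Ma, so the count is 0.

0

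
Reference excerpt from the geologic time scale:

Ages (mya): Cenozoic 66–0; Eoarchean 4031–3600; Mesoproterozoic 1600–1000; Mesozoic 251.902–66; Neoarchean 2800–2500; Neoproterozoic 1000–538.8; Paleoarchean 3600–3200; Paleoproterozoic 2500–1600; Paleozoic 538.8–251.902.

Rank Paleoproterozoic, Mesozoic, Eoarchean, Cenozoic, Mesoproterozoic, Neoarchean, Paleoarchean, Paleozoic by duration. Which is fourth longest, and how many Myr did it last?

Start − end for each: Paleoproterozoic 2500 − 1600 = 900; Mesozoic 251.902 − 66 = 185.902; Eoarchean 4031 − 3600 = 431; Cenozoic 66 − 0 = 66; Mesoproterozoic 1600 − 1000 = 600; Neoarchean 2800 − 2500 = 300; Paleoarchean 3600 − 3200 = 400; Paleozoic 538.8 − 251.902 = 286.898.
Ranking these from longest: Paleoproterozoic > Mesoproterozoic > Eoarchean > Paleoarchean > Neoarchean > Paleozoic > Mesozoic > Cenozoic.
Position 4 in that ranking is Paleoarchean, which lasted 400 Myr.

Paleoarchean, 400 million years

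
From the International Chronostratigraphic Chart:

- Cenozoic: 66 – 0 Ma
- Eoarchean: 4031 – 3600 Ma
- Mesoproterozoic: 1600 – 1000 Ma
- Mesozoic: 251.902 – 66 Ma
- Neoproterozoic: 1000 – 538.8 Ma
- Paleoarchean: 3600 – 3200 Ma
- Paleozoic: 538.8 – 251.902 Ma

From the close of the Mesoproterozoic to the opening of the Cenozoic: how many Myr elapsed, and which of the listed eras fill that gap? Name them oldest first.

The Mesoproterozoic closes at 1000 Ma and the Cenozoic opens at 66 Ma, so the interval is 1000 − 66 = 934 Myr.
An era fits inside if it starts at or after 1000 Ma and ends at or before 66 Ma; oldest first that gives Neoproterozoic, Paleozoic, Mesozoic.

934 million years; Neoproterozoic, Paleozoic, Mesozoic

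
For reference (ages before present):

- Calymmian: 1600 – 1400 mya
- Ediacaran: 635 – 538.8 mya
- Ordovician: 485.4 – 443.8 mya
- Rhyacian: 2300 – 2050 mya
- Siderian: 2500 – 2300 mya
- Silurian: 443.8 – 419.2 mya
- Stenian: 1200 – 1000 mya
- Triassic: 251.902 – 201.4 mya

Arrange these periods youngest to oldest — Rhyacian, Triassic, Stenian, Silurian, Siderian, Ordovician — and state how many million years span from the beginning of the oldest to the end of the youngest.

From the excerpt: Rhyacian 2300–2050; Triassic 251.902–201.4; Stenian 1200–1000; Silurian 443.8–419.2; Siderian 2500–2300; Ordovician 485.4–443.8 (Ma).
Larger Ma is earlier, so the oldest is Siderian and the youngest is Triassic; youngest to oldest: Triassic, Silurian, Ordovician, Stenian, Rhyacian, Siderian.
Oldest start 2500 minus youngest end 201.4 gives 2298.6 Myr overall.

Triassic → Silurian → Ordovician → Stenian → Rhyacian → Siderian; total span 2298.6 Myr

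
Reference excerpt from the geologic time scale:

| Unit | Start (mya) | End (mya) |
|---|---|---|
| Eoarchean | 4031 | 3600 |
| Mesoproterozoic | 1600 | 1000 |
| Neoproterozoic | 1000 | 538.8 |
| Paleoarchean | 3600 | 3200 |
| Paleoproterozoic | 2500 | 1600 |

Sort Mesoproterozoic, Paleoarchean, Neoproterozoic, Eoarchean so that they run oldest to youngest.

Eoarchean, Paleoarchean, Mesoproterozoic, Neoproterozoic

The oldest of these is Eoarchean (starts 4031 Ma) and the youngest is Neoproterozoic (ends 538.8 Ma).
In between, by decreasing start age: Paleoarchean (3600), Mesoproterozoic (1600).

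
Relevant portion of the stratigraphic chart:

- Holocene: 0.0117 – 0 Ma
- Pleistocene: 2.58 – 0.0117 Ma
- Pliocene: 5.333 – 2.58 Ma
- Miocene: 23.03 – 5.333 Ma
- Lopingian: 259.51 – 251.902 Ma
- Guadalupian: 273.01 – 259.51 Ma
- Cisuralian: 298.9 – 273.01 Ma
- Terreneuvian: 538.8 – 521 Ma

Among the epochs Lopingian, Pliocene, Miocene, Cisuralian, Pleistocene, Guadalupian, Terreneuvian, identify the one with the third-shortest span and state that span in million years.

Durations: Lopingian 7.608; Pliocene 2.753; Miocene 17.697; Cisuralian 25.89; Pleistocene 2.5683; Guadalupian 13.5; Terreneuvian 17.8 Myr.
Sorted shortest-first: Pleistocene (2.5683), Pliocene (2.753), Lopingian (7.608), Guadalupian (13.5), Miocene (17.697), Terreneuvian (17.8), Cisuralian (25.89).
The third shortest is Lopingian at 7.608 Myr.

Lopingian, 7.608 million years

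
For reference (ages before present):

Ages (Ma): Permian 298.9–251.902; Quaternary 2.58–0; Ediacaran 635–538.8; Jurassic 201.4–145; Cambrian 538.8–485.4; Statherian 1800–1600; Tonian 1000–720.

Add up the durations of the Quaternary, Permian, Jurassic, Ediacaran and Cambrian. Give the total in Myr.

255.578 million years

Each duration: Quaternary = 2.58; Permian = 46.998; Jurassic = 56.4; Ediacaran = 96.2; Cambrian = 53.4.
Sum: 2.58 + 46.998 + 56.4 + 96.2 + 53.4 = 255.578 Myr.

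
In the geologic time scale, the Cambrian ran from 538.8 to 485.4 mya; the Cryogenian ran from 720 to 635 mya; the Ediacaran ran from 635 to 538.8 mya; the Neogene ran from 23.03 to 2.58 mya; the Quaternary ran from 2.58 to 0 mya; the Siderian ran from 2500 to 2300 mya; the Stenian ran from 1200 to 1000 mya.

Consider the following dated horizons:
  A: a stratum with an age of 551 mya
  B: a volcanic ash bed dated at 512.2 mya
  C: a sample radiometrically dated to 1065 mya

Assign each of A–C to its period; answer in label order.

A: 551 Ma lies in 635–538.8 Ma, so Ediacaran.
B: 512.2 Ma lies in 538.8–485.4 Ma, so Cambrian.
C: 1065 Ma lies in 1200–1000 Ma, so Stenian.

A — Ediacaran; B — Cambrian; C — Stenian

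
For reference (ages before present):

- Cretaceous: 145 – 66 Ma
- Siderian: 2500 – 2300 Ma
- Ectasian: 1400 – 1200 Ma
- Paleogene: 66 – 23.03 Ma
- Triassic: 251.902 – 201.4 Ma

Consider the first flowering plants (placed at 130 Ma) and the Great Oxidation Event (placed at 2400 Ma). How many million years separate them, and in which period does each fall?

Elapsed time: 2400 − 130 = 2270 Myr.
130 Ma lies within 145–66 Ma: Cretaceous.
2400 Ma lies within 2500–2300 Ma: Siderian.

2270 million years apart; the first in the Cretaceous, the second in the Siderian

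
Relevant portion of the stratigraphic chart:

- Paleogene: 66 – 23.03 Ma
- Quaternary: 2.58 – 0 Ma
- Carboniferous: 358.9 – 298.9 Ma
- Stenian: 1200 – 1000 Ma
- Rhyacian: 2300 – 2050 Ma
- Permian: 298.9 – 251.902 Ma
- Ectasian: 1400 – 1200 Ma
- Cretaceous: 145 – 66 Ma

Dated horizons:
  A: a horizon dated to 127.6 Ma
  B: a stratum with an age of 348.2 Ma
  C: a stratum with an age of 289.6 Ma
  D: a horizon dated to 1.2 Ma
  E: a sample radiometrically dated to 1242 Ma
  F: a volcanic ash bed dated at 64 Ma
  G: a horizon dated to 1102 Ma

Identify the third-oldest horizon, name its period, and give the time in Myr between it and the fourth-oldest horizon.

Sorted oldest-first by Ma: E (1242), G (1102), B (348.2), C (289.6), A (127.6), F (64), D (1.2).
The third oldest is B at 348.2 Ma, which lies in 358.9–298.9 Ma: the Carboniferous.
The fourth oldest is C at 289.6 Ma; separation = |348.2 − 289.6| = 58.6 Myr.

B, in the Carboniferous; 58.6 million years to C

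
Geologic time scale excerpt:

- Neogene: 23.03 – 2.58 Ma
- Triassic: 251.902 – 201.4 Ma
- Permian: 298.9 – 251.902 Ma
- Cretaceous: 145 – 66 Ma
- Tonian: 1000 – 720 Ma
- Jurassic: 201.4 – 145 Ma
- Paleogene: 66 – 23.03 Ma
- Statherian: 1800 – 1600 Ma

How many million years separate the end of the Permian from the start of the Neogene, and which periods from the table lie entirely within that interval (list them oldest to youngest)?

228.872 million years; Triassic, Jurassic, Cretaceous, Paleogene

The Permian closes at 251.902 Ma and the Neogene opens at 23.03 Ma, so the interval is 251.902 − 23.03 = 228.872 Myr.
A period fits inside if it starts at or after 251.902 Ma and ends at or before 23.03 Ma; oldest first that gives Triassic, Jurassic, Cretaceous, Paleogene.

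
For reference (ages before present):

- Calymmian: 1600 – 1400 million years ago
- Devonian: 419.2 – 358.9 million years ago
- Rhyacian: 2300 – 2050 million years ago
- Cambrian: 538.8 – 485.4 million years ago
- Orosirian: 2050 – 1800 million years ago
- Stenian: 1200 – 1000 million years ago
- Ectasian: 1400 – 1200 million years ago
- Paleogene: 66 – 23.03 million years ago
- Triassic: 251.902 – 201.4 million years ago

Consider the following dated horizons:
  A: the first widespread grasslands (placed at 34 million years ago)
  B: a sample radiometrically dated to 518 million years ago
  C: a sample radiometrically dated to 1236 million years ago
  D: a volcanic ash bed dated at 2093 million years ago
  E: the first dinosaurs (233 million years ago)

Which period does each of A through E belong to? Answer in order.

Match each age against the start–end ranges in the excerpt: A = 34 Ma → Paleogene (66–23.03); B = 518 Ma → Cambrian (538.8–485.4); C = 1236 Ma → Ectasian (1400–1200); D = 2093 Ma → Rhyacian (2300–2050); E = 233 Ma → Triassic (251.902–201.4).

A — Paleogene; B — Cambrian; C — Ectasian; D — Rhyacian; E — Triassic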